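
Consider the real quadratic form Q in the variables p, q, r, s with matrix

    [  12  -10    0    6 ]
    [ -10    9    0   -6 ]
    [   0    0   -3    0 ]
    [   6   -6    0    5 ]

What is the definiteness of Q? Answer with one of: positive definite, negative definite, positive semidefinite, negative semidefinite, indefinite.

indefinite

Symmetric row and column elimination reduces A to a congruent diagonal form with pivots 12, 2/3, -3, 1/2.
That gives 3 positive, 1 negative pivots.
Hence Q is indefinite.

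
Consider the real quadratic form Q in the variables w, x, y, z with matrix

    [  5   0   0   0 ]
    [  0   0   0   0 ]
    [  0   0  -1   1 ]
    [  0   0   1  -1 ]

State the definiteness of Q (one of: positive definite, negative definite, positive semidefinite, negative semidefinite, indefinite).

Symmetric row and column elimination reduces A to a congruent diagonal form with pivots 5, 0, -1, 0.
So there are 1 positive, 1 negative, 2 zero pivots.
Hence Q is indefinite.

indefinite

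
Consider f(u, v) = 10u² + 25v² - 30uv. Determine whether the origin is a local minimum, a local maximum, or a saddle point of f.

local minimum

The Hessian at the origin is H = [[20, -30], [-30, 50]].
det H = 20·50 − (-30)² = 100 > 0 and H[1,1] = 20 > 0, so H is positive definite.
Therefore the origin is a local minimum.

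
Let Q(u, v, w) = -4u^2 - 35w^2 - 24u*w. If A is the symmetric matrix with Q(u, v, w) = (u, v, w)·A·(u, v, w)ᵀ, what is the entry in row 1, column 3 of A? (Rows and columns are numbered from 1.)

-12

The coefficient of u·w in Q is -24. For a symmetric A this equals A[1,3] + A[3,1] = 2·A[1,3].
So A[1,3] = -24/2 = -12.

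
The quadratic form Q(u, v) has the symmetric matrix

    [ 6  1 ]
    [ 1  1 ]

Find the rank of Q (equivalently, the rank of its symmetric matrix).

Row-reducing A symmetrically gives the diagonal entries 6, 5/6.
Counting signs: 2 positive.
The rank is the number of nonzero pivots: 2.

2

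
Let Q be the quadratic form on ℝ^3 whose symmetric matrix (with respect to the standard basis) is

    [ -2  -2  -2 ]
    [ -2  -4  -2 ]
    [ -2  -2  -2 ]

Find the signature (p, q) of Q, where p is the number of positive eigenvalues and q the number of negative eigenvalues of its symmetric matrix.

Row-reducing A symmetrically gives the diagonal entries -2, -2, 0.
Counting signs: 2 negative, 1 zero.

(0, 2)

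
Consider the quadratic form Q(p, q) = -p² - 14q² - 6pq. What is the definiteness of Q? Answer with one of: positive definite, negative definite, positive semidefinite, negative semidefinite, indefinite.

negative definite

The symmetric matrix of Q is A = [[-1, -3], [-3, -14]].
Leading principal minors: Δ_1 = -1, Δ_2 = 5.
The signs alternate starting with Δ_1 < 0, so by Sylvester's criterion Q is negative definite.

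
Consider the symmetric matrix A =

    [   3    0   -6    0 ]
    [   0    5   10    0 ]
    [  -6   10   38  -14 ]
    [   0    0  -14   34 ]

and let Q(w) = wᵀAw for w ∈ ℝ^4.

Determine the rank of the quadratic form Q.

Applying the same elementary operations to the rows and columns of A produces a congruent diagonal matrix with entries 3, 5, 6, 4/3.
Counting signs: 4 positive.
The rank is the number of nonzero pivots: 4.

4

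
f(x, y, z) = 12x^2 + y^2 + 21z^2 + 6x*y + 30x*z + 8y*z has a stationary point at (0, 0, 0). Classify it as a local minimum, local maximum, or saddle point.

local minimum

The Hessian at the origin is H = [[24, 6, 30], [6, 2, 8], [30, 8, 42]].
Applying the same elementary operations to the rows and columns of H produces a congruent diagonal matrix with entries 24, 1/2, 4.
That gives 3 positive pivots.
H is positive definite, so the origin is a strict local minimum.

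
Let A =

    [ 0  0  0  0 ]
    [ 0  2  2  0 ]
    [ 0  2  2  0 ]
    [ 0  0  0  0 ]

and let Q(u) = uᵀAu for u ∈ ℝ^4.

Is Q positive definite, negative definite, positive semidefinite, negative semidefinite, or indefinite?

positive semidefinite

Applying the same elementary operations to the rows and columns of A produces a congruent diagonal matrix with entries 0, 2, 0, 0.
So there are 1 positive, 3 zero pivots.
Hence Q is positive semidefinite.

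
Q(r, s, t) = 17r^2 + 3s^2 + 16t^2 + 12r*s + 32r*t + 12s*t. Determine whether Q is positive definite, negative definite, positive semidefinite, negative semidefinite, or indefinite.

The symmetric matrix of Q is A = [[17, 6, 16], [6, 3, 6], [16, 6, 16]].
Leading principal minors: Δ_1 = 17, Δ_2 = 15, Δ_3 = 12.
All leading principal minors are positive, so by Sylvester's criterion Q is positive definite.

positive definite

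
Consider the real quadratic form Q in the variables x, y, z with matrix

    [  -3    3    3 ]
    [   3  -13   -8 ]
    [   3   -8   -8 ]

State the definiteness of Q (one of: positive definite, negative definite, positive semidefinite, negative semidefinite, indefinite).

Leading principal minors: Δ_1 = -3, Δ_2 = 30, Δ_3 = -75.
The signs alternate starting with Δ_1 < 0, so by Sylvester's criterion Q is negative definite.

negative definite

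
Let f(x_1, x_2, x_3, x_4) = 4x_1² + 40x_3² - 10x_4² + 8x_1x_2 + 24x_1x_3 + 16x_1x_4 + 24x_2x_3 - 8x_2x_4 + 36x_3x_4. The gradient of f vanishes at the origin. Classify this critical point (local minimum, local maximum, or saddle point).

saddle point

The Hessian at the origin is H = [[8, 8, 24, 16], [8, 0, 24, -8], [24, 24, 80, 36], [16, -8, 36, -20]].
Symmetric row and column elimination reduces H to a congruent diagonal form with pivots 8, -8, 8, 2.
That gives 3 positive, 1 negative pivots.
H is indefinite, so the origin is a saddle point.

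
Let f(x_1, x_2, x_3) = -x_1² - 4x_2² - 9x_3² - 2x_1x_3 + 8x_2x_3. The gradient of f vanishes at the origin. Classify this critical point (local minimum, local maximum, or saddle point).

The Hessian at the origin is H = [[-2, 0, -2], [0, -8, 8], [-2, 8, -18]].
Row-reducing H symmetrically gives the diagonal entries -2, -8, -8.
That gives 3 negative pivots.
H is negative definite, so the origin is a strict local maximum.

local maximum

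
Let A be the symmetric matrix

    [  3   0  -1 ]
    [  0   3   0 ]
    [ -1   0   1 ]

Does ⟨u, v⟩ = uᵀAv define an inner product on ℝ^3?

Congruent diagonalization of A (simultaneous row and column reduction) yields pivots 3, 3, 2/3.
So there are 3 positive pivots.
Hence Q is positive definite.
⟨·,·⟩ is an inner product exactly when A is positive definite.

yes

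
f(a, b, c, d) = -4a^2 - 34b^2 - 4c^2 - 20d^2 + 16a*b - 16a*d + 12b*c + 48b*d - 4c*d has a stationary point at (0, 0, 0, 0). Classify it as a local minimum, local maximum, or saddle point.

The Hessian at the origin is H = [[-8, 16, 0, -16], [16, -68, 12, 48], [0, 12, -8, -4], [-16, 48, -4, -40]].
Applying the same elementary operations to the rows and columns of H produces a congruent diagonal matrix with entries -8, -36, -4, -4/9.
So there are 4 negative pivots.
H is negative definite, so the origin is a strict local maximum.

local maximum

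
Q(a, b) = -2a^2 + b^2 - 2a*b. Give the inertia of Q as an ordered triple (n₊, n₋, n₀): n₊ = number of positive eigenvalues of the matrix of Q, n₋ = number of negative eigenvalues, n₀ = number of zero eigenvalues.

(1, 1, 0)

The symmetric matrix is A = [[-2, -1], [-1, 1]].
Row-reducing A symmetrically gives the diagonal entries -2, 3/2.
Counting signs: 1 positive, 1 negative.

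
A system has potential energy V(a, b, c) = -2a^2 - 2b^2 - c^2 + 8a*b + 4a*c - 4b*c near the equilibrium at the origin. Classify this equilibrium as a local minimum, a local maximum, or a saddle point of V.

saddle point

The Hessian at the origin is H = [[-4, 8, 4], [8, -4, -4], [4, -4, -2]].
An LDLᵀ factorisation of H has diagonal entries -4, 12, 2/3.
That gives 2 positive, 1 negative pivots.
H is indefinite, so the origin is a saddle point.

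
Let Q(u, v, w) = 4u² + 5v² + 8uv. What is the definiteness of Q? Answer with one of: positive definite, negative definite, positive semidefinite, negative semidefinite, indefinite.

The symmetric matrix is A = [[4, 4, 0], [4, 5, 0], [0, 0, 0]].
Applying the same elementary operations to the rows and columns of A produces a congruent diagonal matrix with entries 4, 1, 0.
So there are 2 positive, 1 zero pivots.
Hence Q is positive semidefinite.

positive semidefinite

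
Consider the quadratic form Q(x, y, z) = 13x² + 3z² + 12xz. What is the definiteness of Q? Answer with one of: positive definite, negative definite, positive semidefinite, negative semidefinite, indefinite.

The associated matrix is A = [[13, 0, 6], [0, 0, 0], [6, 0, 3]].
Applying the same elementary operations to the rows and columns of A produces a congruent diagonal matrix with entries 13, 0, 3/13.
Counting signs: 2 positive, 1 zero.
Hence Q is positive semidefinite.

positive semidefinite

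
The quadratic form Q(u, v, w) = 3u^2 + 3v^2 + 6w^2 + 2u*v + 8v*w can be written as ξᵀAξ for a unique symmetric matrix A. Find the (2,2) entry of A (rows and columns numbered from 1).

The coefficient of v^2 in Q is 3, and that is exactly A[2,2].

3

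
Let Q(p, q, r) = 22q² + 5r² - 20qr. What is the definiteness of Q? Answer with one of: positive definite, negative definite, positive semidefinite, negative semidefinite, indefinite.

Write A = [[0, 0, 0], [0, 22, -10], [0, -10, 5]].
Congruent diagonalization of A (simultaneous row and column reduction) yields pivots 0, 22, 5/11.
Counting signs: 2 positive, 1 zero.
Hence Q is positive semidefinite.

positive semidefinite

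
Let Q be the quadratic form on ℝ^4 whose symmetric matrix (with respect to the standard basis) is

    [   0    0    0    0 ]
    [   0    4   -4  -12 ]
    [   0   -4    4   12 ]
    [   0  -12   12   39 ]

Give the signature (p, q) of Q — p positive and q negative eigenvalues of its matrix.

Symmetric row and column elimination reduces A to a congruent diagonal form with pivots 0, 4, 0, 3.
Counting signs: 2 positive, 2 zero.

(2, 0)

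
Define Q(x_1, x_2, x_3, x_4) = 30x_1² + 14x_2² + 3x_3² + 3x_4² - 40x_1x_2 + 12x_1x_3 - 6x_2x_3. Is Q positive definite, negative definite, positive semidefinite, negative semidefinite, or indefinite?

The symmetric matrix of Q is A = [[30, -20, 6, 0], [-20, 14, -3, 0], [6, -3, 3, 0], [0, 0, 0, 3]].
Leading principal minors: Δ_1 = 30, Δ_2 = 20, Δ_3 = 6, Δ_4 = 18.
All leading principal minors are positive, so by Sylvester's criterion Q is positive definite.

positive definite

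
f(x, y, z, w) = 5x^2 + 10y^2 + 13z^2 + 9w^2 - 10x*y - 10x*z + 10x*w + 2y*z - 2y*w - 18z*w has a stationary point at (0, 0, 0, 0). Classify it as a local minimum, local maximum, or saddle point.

local minimum

The Hessian at the origin is H = [[10, -10, -10, 10], [-10, 20, 2, -2], [-10, 2, 26, -18], [10, -2, -18, 18]].
Symmetric row and column elimination reduces H to a congruent diagonal form with pivots 10, 10, 48/5, 4/3.
That gives 4 positive pivots.
H is positive definite, so the origin is a strict local minimum.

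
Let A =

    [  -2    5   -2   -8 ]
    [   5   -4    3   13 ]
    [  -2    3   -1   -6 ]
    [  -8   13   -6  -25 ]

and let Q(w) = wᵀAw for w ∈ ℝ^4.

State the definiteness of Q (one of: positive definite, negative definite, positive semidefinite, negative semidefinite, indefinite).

indefinite

Row-reducing A symmetrically gives the diagonal entries -2, 17/2, 9/17, 1.
Counting signs: 3 positive, 1 negative.
Hence Q is indefinite.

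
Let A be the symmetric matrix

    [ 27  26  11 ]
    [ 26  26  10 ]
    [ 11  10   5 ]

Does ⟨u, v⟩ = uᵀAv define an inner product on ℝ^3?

yes

Leading principal minors: Δ_1 = 27, Δ_2 = 26, Δ_3 = 4.
All leading principal minors are positive, so by Sylvester's criterion Q is positive definite.
⟨·,·⟩ is an inner product exactly when A is positive definite.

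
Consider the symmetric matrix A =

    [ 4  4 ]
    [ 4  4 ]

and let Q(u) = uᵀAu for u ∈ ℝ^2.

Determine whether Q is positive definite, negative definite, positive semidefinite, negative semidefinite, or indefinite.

For the 2×2 matrix [[4, 4], [4, 4]]: det = 4·4 − (4)² = 0, trace = 8.
det = 0 so one eigenvalue is zero; the form is semidefinite with the sign of the trace.

positive semidefinite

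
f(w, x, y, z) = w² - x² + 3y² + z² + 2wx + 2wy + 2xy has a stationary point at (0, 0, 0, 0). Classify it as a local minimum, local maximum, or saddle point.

The Hessian at the origin is H = [[2, 2, 2, 0], [2, -2, 2, 0], [2, 2, 6, 0], [0, 0, 0, 2]].
Applying the same elementary operations to the rows and columns of H produces a congruent diagonal matrix with entries 2, -4, 4, 2.
That gives 3 positive, 1 negative pivots.
H is indefinite, so the origin is a saddle point.

saddle point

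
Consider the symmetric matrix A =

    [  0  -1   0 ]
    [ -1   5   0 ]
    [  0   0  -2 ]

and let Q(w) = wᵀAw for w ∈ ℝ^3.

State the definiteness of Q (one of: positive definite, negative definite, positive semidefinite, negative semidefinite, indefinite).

A is congruent to a diagonal matrix with 1 positive, 2 negative and 0 zero entries, so Q is indefinite.

indefinite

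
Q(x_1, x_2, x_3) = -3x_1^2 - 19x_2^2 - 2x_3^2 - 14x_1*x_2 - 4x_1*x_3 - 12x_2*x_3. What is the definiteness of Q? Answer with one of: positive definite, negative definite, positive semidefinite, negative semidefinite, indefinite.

negative semidefinite

The symmetric matrix is A = [[-3, -7, -2], [-7, -19, -6], [-2, -6, -2]].
Congruent diagonalization of A (simultaneous row and column reduction) yields pivots -3, -8/3, 0.
Counting signs: 2 negative, 1 zero.
Hence Q is negative semidefinite.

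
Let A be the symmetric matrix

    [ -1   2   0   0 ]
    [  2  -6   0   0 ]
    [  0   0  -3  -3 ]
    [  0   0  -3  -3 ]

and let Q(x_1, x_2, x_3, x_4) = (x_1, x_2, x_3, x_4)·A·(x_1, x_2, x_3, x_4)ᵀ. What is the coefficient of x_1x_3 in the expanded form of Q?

0

The coefficient of x_1x_3 is A[1,3] + A[3,1] = 2·0 = 0.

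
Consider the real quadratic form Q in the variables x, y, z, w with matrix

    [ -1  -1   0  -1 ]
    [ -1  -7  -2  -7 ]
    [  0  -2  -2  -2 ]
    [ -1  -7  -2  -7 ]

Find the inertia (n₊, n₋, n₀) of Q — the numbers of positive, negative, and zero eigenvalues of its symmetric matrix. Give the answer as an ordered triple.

Congruent diagonalization of A (simultaneous row and column reduction) yields pivots -1, -6, -4/3, 0.
That gives 3 negative, 1 zero pivots.

(0, 3, 1)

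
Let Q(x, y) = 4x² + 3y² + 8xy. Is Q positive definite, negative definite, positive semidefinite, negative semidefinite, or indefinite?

Write A = [[4, 4], [4, 3]].
Symmetric row and column elimination reduces A to a congruent diagonal form with pivots 4, -1.
Counting signs: 1 positive, 1 negative.
Hence Q is indefinite.

indefinite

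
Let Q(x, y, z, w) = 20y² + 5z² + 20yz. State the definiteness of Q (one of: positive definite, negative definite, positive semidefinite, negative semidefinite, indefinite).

The symmetric matrix is A = [[0, 0, 0, 0], [0, 20, 10, 0], [0, 10, 5, 0], [0, 0, 0, 0]].
Congruent diagonalization of A (simultaneous row and column reduction) yields pivots 0, 20, 0, 0.
Counting signs: 1 positive, 3 zero.
Hence Q is positive semidefinite.

positive semidefinite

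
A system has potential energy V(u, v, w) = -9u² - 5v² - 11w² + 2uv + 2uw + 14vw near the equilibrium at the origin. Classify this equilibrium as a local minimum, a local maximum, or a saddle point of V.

The Hessian at the origin is H = [[-18, 2, 2], [2, -10, 14], [2, 14, -22]].
Congruent diagonalization of H (simultaneous row and column reduction) yields pivots -18, -88/9, -12/11.
That gives 3 negative pivots.
H is negative definite, so the origin is a strict local maximum.

local maximum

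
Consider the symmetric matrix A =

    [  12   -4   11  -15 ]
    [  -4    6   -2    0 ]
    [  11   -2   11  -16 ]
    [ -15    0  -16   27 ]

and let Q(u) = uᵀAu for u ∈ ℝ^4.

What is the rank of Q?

Row-reducing A symmetrically gives the diagonal entries 12, 14/3, 9/28, 20/9.
Counting signs: 4 positive.
The rank is the number of nonzero pivots: 4.

4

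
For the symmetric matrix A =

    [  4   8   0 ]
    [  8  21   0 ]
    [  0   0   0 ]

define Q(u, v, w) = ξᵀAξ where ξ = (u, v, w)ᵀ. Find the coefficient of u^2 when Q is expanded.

The coefficient of u^2 is the diagonal entry A[1,1] = 4.

4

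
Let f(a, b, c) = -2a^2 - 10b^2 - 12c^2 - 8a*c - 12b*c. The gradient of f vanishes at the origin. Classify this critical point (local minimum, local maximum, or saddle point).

The Hessian at the origin is H = [[-4, 0, -8], [0, -20, -12], [-8, -12, -24]].
Congruent diagonalization of H (simultaneous row and column reduction) yields pivots -4, -20, -4/5.
That gives 3 negative pivots.
H is negative definite, so the origin is a strict local maximum.

local maximum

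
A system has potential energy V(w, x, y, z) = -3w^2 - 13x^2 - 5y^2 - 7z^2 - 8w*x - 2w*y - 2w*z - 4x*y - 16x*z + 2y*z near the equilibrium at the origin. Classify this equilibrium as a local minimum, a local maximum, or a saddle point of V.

The Hessian at the origin is H = [[-6, -8, -2, -2], [-8, -26, -4, -16], [-2, -4, -10, 2], [-2, -16, 2, -14]].
An LDLᵀ factorisation of H has diagonal entries -6, -46/3, -212/23, -8/53.
Counting signs: 4 negative.
H is negative definite, so the origin is a strict local maximum.

local maximum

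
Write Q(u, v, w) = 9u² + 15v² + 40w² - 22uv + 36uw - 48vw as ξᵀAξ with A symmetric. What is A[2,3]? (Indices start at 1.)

-24

The coefficient of v·w in Q is -48. For a symmetric A this equals A[2,3] + A[3,2] = 2·A[2,3].
So A[2,3] = -48/2 = -24.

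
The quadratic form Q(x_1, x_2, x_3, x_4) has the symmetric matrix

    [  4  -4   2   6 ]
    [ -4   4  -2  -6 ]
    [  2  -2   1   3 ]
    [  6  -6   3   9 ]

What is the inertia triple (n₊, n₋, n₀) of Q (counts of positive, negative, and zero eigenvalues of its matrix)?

(1, 0, 3)

Row-reducing A symmetrically gives the diagonal entries 4, 0, 0, 0.
So there are 1 positive, 3 zero pivots.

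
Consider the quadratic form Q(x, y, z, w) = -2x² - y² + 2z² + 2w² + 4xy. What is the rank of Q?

4

The symmetric matrix is A = [[-2, 2, 0, 0], [2, -1, 0, 0], [0, 0, 2, 0], [0, 0, 0, 2]].
Congruent diagonalization of A (simultaneous row and column reduction) yields pivots -2, 1, 2, 2.
Counting signs: 3 positive, 1 negative.
The rank is the number of nonzero pivots: 4.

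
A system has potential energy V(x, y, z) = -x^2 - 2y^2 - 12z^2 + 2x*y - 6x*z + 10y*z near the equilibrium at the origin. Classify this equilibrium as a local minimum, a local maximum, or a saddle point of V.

saddle point

The Hessian at the origin is H = [[-2, 2, -6], [2, -4, 10], [-6, 10, -24]].
Symmetric row and column elimination reduces H to a congruent diagonal form with pivots -2, -2, 2.
That gives 1 positive, 2 negative pivots.
H is indefinite, so the origin is a saddle point.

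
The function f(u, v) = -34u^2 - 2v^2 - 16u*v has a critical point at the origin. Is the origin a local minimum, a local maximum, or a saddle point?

local maximum

The Hessian at the origin is H = [[-68, -16], [-16, -4]].
det H = -68·-4 − (-16)² = 16 > 0 and H[1,1] = -68 < 0, so H is negative definite.
Therefore the origin is a local maximum.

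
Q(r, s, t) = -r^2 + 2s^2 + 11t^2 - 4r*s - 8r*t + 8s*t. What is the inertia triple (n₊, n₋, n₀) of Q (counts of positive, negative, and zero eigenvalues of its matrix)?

The symmetric matrix is A = [[-1, -2, -4], [-2, 2, 4], [-4, 4, 11]].
Symmetric row and column elimination reduces A to a congruent diagonal form with pivots -1, 6, 3.
Counting signs: 2 positive, 1 negative.

(2, 1, 0)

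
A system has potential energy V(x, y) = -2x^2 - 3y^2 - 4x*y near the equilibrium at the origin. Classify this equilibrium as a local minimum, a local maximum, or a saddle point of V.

The Hessian at the origin is H = [[-4, -4], [-4, -6]].
det H = -4·-6 − (-4)² = 8 > 0 and H[1,1] = -4 < 0, so H is negative definite.
Therefore the origin is a local maximum.

local maximum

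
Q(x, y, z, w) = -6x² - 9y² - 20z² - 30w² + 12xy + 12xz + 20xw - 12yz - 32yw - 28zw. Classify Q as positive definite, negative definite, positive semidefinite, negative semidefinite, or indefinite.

negative definite

The symmetric matrix of Q is A = [[-6, 6, 6, 10], [6, -9, -6, -16], [6, -6, -20, -14], [10, -16, -14, -30]].
Leading principal minors: Δ_1 = -6, Δ_2 = 18, Δ_3 = -252, Δ_4 = 48.
The signs alternate starting with Δ_1 < 0, so by Sylvester's criterion Q is negative definite.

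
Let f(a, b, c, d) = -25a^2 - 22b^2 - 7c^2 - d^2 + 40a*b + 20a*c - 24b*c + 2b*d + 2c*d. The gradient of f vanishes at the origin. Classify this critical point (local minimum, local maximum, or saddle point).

The Hessian at the origin is H = [[-50, 40, 20, 0], [40, -44, -24, 2], [20, -24, -14, 2], [0, 2, 2, -2]].
Congruent diagonalization of H (simultaneous row and column reduction) yields pivots -50, -12, -2/3, -1.
That gives 4 negative pivots.
H is negative definite, so the origin is a strict local maximum.

local maximum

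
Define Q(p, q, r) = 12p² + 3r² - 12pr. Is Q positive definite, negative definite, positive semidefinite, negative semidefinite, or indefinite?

positive semidefinite

The symmetric matrix is A = [[12, 0, -6], [0, 0, 0], [-6, 0, 3]].
Row-reducing A symmetrically gives the diagonal entries 12, 0, 0.
So there are 1 positive, 2 zero pivots.
Hence Q is positive semidefinite.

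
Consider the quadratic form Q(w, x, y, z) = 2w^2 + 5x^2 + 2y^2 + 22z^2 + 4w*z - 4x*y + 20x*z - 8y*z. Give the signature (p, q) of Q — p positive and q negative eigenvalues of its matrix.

The associated matrix is A = [[2, 0, 0, 2], [0, 5, -2, 10], [0, -2, 2, -4], [2, 10, -4, 22]].
Symmetric row and column elimination reduces A to a congruent diagonal form with pivots 2, 5, 6/5, 0.
So there are 3 positive, 1 zero pivots.

(3, 0)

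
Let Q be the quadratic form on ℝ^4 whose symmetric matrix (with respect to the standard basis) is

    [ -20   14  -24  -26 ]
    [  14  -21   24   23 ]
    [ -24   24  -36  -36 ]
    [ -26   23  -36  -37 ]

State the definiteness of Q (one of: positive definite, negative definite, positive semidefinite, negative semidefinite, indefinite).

Applying the same elementary operations to the rows and columns of A produces a congruent diagonal matrix with entries -20, -56/5, -18/7, 0.
Counting signs: 3 negative, 1 zero.
Hence Q is negative semidefinite.

negative semidefinite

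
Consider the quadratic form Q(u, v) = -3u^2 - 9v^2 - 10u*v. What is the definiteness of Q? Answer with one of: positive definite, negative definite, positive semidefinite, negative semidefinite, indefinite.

negative definite

The symmetric matrix of Q is A = [[-3, -5], [-5, -9]].
Leading principal minors: Δ_1 = -3, Δ_2 = 2.
The signs alternate starting with Δ_1 < 0, so by Sylvester's criterion Q is negative definite.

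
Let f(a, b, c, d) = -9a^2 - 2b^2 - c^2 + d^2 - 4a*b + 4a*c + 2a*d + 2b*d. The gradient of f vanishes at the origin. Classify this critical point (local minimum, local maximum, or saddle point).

saddle point

The Hessian at the origin is H = [[-18, -4, 4, 2], [-4, -4, 0, 2], [4, 0, -2, 0], [2, 2, 0, 2]].
Symmetric row and column elimination reduces H to a congruent diagonal form with pivots -18, -28/9, -6/7, 3.
Counting signs: 1 positive, 3 negative.
H is indefinite, so the origin is a saddle point.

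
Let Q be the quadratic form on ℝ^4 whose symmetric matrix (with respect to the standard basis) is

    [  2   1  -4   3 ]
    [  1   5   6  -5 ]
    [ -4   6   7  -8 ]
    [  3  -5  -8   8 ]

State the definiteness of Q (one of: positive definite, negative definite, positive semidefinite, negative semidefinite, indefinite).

Applying the same elementary operations to the rows and columns of A produces a congruent diagonal matrix with entries 2, 9/2, -137/9, 15/137.
Counting signs: 3 positive, 1 negative.
Hence Q is indefinite.

indefinite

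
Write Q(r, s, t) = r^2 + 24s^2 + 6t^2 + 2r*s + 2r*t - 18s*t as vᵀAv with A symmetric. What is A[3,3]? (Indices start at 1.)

6

The coefficient of t^2 in Q is 6, and that is exactly A[3,3].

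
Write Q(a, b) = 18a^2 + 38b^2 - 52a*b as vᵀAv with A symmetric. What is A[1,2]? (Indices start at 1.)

The coefficient of a·b in Q is -52. For a symmetric A this equals A[1,2] + A[2,1] = 2·A[1,2].
So A[1,2] = -52/2 = -26.

-26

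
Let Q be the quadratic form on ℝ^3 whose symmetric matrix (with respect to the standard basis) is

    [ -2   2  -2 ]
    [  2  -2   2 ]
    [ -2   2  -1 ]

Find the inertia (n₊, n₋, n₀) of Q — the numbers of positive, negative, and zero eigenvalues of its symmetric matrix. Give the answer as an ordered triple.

(1, 1, 1)

Congruent diagonalization of A (simultaneous row and column reduction) yields pivots -2, 0, 1.
So there are 1 positive, 1 negative, 1 zero pivots.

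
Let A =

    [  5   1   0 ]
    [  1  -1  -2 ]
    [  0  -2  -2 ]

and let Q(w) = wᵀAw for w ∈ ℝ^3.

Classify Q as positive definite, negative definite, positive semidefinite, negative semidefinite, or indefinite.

indefinite

Congruent diagonalization of A (simultaneous row and column reduction) yields pivots 5, -6/5, 4/3.
That gives 2 positive, 1 negative pivots.
Hence Q is indefinite.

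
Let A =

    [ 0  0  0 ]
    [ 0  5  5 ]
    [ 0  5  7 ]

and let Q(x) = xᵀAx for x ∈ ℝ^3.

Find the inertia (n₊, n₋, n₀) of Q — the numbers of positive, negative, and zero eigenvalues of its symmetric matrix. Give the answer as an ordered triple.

Symmetric row and column elimination reduces A to a congruent diagonal form with pivots 0, 5, 2.
So there are 2 positive, 1 zero pivots.

(2, 0, 1)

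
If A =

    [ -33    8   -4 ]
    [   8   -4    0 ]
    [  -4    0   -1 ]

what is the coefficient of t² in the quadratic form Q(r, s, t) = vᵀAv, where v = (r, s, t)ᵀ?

The coefficient of t² is the diagonal entry A[3,3] = -1.

-1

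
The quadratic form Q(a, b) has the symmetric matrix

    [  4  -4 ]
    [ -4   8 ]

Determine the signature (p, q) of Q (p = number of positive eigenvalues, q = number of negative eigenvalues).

(2, 0)

Congruent diagonalization of A (simultaneous row and column reduction) yields pivots 4, 4.
That gives 2 positive pivots.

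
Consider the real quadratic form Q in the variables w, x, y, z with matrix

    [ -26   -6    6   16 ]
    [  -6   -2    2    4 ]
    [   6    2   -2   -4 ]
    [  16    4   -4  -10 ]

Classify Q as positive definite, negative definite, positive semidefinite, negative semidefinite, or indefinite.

negative semidefinite

Congruent diagonalization of A (simultaneous row and column reduction) yields pivots -26, -8/13, 0, 0.
So there are 2 negative, 2 zero pivots.
Hence Q is negative semidefinite.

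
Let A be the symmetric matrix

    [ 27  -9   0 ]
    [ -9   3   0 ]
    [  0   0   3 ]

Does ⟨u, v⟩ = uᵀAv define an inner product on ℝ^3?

no

Symmetric row and column elimination reduces A to a congruent diagonal form with pivots 27, 0, 3.
So there are 2 positive, 1 zero pivots.
Hence Q is positive semidefinite.
⟨·,·⟩ is an inner product exactly when A is positive definite.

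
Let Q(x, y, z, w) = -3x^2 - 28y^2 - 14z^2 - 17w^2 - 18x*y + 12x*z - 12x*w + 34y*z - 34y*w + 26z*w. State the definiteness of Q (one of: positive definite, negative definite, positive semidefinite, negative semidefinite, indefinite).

The associated matrix is A = [[-3, -9, 6, -6], [-9, -28, 17, -17], [6, 17, -14, 13], [-6, -17, 13, -17]].
Applying the same elementary operations to the rows and columns of A produces a congruent diagonal matrix with entries -3, -1, -1, -4.
So there are 4 negative pivots.
Hence Q is negative definite.

negative definite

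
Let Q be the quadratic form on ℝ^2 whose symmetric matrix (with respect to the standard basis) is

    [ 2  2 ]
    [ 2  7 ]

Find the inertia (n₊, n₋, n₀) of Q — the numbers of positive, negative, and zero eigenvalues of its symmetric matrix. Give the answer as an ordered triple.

Congruent diagonalization of A (simultaneous row and column reduction) yields pivots 2, 5.
So there are 2 positive pivots.

(2, 0, 0)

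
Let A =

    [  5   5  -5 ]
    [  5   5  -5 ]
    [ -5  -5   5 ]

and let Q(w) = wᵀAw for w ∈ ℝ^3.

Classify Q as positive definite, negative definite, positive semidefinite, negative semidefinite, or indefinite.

positive semidefinite

Congruent diagonalization of A (simultaneous row and column reduction) yields pivots 5, 0, 0.
Counting signs: 1 positive, 2 zero.
Hence Q is positive semidefinite.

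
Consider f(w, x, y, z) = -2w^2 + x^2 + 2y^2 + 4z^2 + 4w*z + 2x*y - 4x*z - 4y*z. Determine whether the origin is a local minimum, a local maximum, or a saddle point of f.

The Hessian at the origin is H = [[-4, 0, 0, 4], [0, 2, 2, -4], [0, 2, 4, -4], [4, -4, -4, 8]].
Congruent diagonalization of H (simultaneous row and column reduction) yields pivots -4, 2, 2, 4.
So there are 3 positive, 1 negative pivots.
H is indefinite, so the origin is a saddle point.

saddle point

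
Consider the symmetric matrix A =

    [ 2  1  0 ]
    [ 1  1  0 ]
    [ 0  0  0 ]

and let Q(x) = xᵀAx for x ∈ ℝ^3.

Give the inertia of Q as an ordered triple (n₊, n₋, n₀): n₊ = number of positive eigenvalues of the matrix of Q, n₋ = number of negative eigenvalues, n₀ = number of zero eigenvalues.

(2, 0, 1)

Row-reducing A symmetrically gives the diagonal entries 2, 1/2, 0.
So there are 2 positive, 1 zero pivots.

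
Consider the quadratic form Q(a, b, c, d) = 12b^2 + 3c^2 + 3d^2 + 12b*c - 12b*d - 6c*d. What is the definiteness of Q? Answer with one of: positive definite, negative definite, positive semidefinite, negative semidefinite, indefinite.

The symmetric matrix is A = [[0, 0, 0, 0], [0, 12, 6, -6], [0, 6, 3, -3], [0, -6, -3, 3]].
Congruent diagonalization of A (simultaneous row and column reduction) yields pivots 0, 12, 0, 0.
Counting signs: 1 positive, 3 zero.
Hence Q is positive semidefinite.

positive semidefinite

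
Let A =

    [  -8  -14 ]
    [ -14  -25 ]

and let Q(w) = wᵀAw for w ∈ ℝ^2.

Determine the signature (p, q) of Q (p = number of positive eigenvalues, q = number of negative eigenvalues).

(0, 2)

An LDLᵀ factorisation of A has diagonal entries -8, -1/2.
Counting signs: 2 negative.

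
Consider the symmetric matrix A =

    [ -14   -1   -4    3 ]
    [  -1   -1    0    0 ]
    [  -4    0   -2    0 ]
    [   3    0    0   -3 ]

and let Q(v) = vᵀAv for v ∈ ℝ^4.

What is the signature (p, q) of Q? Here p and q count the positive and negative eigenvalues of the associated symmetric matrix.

Row-reducing A symmetrically gives the diagonal entries -14, -13/14, -10/13, -6/5.
Counting signs: 4 negative.

(0, 4)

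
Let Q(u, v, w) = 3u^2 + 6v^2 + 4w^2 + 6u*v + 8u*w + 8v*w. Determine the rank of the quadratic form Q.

Write A = [[3, 3, 4], [3, 6, 4], [4, 4, 4]].
Symmetric row and column elimination reduces A to a congruent diagonal form with pivots 3, 3, -4/3.
So there are 2 positive, 1 negative pivots.
The rank is the number of nonzero pivots: 3.

3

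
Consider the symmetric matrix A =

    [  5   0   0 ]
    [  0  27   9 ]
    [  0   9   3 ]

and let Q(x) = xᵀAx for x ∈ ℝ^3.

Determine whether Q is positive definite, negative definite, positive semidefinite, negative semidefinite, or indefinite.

Row-reducing A symmetrically gives the diagonal entries 5, 27, 0.
That gives 2 positive, 1 zero pivots.
Hence Q is positive semidefinite.

positive semidefinite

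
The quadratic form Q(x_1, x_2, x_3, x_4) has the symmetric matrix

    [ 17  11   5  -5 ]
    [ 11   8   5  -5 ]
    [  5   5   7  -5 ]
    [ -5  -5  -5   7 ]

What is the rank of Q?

Applying the same elementary operations to the rows and columns of A produces a congruent diagonal matrix with entries 17, 15/17, 2, 2.
Counting signs: 4 positive.
The rank is the number of nonzero pivots: 4.

4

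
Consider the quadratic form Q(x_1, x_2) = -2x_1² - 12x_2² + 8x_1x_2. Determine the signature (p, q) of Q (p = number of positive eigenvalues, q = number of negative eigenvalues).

The associated matrix is A = [[-2, 4], [4, -12]].
Applying the same elementary operations to the rows and columns of A produces a congruent diagonal matrix with entries -2, -4.
Counting signs: 2 negative.

(0, 2)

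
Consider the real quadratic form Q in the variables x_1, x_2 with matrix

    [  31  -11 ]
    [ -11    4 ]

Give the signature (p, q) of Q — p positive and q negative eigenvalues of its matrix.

(2, 0)

Symmetric row and column elimination reduces A to a congruent diagonal form with pivots 31, 3/31.
So there are 2 positive pivots.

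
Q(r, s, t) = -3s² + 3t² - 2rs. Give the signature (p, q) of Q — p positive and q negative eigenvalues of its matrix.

The symmetric matrix is A = [[0, -1, 0], [-1, -3, 0], [0, 0, 3]].
By Sylvester's law of inertia any congruent diagonalization of A has 2 positive, 1 negative and 0 zero entries.

(2, 1)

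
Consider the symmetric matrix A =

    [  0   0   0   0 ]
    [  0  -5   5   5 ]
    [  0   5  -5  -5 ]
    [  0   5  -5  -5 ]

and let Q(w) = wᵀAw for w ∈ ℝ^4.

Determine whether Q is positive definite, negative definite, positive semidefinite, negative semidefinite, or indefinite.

negative semidefinite

Congruent diagonalization of A (simultaneous row and column reduction) yields pivots 0, -5, 0, 0.
That gives 1 negative, 3 zero pivots.
Hence Q is negative semidefinite.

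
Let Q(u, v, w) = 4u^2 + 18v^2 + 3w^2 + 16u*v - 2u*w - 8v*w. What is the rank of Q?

3

The symmetric matrix is A = [[4, 8, -1], [8, 18, -4], [-1, -4, 3]].
An LDLᵀ factorisation of A has diagonal entries 4, 2, 3/4.
That gives 3 positive pivots.
The rank is the number of nonzero pivots: 3.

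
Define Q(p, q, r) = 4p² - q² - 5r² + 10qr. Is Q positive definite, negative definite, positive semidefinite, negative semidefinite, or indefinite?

The associated matrix is A = [[4, 0, 0], [0, -1, 5], [0, 5, -5]].
Row-reducing A symmetrically gives the diagonal entries 4, -1, 20.
Counting signs: 2 positive, 1 negative.
Hence Q is indefinite.

indefinite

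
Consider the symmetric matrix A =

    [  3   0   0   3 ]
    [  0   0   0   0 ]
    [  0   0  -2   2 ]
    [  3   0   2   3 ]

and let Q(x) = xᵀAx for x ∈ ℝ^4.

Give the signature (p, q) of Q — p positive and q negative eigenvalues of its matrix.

(2, 1)

Applying the same elementary operations to the rows and columns of A produces a congruent diagonal matrix with entries 3, 0, -2, 2.
That gives 2 positive, 1 negative, 1 zero pivots.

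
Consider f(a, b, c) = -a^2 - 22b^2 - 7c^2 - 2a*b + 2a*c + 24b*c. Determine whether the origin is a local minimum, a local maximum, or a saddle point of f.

The Hessian at the origin is H = [[-2, -2, 2], [-2, -44, 24], [2, 24, -14]].
Congruent diagonalization of H (simultaneous row and column reduction) yields pivots -2, -42, -10/21.
That gives 3 negative pivots.
H is negative definite, so the origin is a strict local maximum.

local maximum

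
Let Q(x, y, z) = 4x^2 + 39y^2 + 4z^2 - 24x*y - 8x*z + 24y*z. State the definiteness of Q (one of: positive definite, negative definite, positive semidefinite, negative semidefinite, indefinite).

positive semidefinite

Write A = [[4, -12, -4], [-12, 39, 12], [-4, 12, 4]].
Symmetric row and column elimination reduces A to a congruent diagonal form with pivots 4, 3, 0.
So there are 2 positive, 1 zero pivots.
Hence Q is positive semidefinite.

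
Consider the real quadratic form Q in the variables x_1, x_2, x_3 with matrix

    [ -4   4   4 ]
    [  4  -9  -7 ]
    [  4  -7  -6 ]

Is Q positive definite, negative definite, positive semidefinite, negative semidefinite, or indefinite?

Leading principal minors: Δ_1 = -4, Δ_2 = 20, Δ_3 = -4.
The signs alternate starting with Δ_1 < 0, so by Sylvester's criterion Q is negative definite.

negative definite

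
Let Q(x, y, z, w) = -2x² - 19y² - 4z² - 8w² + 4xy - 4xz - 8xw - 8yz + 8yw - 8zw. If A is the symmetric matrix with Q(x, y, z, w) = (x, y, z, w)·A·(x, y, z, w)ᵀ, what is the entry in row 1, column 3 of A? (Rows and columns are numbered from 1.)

-2

The coefficient of x·z in Q is -4. For a symmetric A this equals A[1,3] + A[3,1] = 2·A[1,3].
So A[1,3] = -4/2 = -2.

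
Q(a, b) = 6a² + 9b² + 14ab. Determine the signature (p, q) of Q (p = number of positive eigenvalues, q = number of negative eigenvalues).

(2, 0)

Write A = [[6, 7], [7, 9]].
Congruent diagonalization of A (simultaneous row and column reduction) yields pivots 6, 5/6.
So there are 2 positive pivots.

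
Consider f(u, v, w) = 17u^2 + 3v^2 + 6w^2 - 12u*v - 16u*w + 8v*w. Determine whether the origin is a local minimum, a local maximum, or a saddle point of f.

The Hessian at the origin is H = [[34, -12, -16], [-12, 6, 8], [-16, 8, 12]].
Row-reducing H symmetrically gives the diagonal entries 34, 30/17, 4/3.
So there are 3 positive pivots.
H is positive definite, so the origin is a strict local minimum.

local minimum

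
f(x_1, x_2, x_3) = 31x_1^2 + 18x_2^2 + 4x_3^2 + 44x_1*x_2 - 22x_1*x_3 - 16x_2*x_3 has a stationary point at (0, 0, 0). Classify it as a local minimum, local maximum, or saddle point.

The Hessian at the origin is H = [[62, 44, -22], [44, 36, -16], [-22, -16, 8]].
Symmetric row and column elimination reduces H to a congruent diagonal form with pivots 62, 148/31, 6/37.
So there are 3 positive pivots.
H is positive definite, so the origin is a strict local minimum.

local minimum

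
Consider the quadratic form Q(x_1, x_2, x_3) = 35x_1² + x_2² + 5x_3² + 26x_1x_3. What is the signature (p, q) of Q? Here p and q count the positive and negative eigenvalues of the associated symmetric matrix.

(3, 0)

The symmetric matrix is A = [[35, 0, 13], [0, 1, 0], [13, 0, 5]].
Congruent diagonalization of A (simultaneous row and column reduction) yields pivots 35, 1, 6/35.
That gives 3 positive pivots.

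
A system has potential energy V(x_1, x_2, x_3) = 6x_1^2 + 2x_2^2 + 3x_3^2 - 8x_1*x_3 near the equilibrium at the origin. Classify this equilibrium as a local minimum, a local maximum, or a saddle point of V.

local minimum

The Hessian at the origin is H = [[12, 0, -8], [0, 4, 0], [-8, 0, 6]].
Symmetric row and column elimination reduces H to a congruent diagonal form with pivots 12, 4, 2/3.
That gives 3 positive pivots.
H is positive definite, so the origin is a strict local minimum.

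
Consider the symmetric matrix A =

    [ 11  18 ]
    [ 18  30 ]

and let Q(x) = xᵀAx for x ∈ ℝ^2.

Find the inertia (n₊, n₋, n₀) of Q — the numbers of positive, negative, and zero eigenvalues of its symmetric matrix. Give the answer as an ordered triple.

(2, 0, 0)

Symmetric row and column elimination reduces A to a congruent diagonal form with pivots 11, 6/11.
Counting signs: 2 positive.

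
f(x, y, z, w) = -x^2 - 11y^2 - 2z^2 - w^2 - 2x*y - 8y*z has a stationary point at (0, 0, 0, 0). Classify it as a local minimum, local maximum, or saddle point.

The Hessian at the origin is H = [[-2, -2, 0, 0], [-2, -22, -8, 0], [0, -8, -4, 0], [0, 0, 0, -2]].
An LDLᵀ factorisation of H has diagonal entries -2, -20, -4/5, -2.
Counting signs: 4 negative.
H is negative definite, so the origin is a strict local maximum.

local maximum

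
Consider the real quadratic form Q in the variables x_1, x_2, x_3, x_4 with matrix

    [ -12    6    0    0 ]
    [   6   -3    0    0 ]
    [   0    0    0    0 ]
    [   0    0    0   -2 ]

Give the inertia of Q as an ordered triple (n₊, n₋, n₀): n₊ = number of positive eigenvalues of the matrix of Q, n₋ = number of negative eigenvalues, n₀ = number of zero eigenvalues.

Congruent diagonalization of A (simultaneous row and column reduction) yields pivots -12, 0, 0, -2.
That gives 2 negative, 2 zero pivots.

(0, 2, 2)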